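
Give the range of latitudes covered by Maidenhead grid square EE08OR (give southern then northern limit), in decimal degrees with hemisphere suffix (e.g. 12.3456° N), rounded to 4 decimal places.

41.2917° S, 41.2500° S

Field E=4, E=4: +4·20° lon, +4·10° lat → SW at lon -100°, lat -50°.
Square 0, 8: +0·2° lon, +8·1° lat → SW at lon -100°, lat -42°.
Subsquare o=14, r=17: +14·0.0833333° lon, +17·0.0416667° lat → SW at lon -98.8333°, lat -41.2917°.
Cell spans 0.0833333° lon × 0.0416667° lat.
south 41.2917° S, north 41.2500° S.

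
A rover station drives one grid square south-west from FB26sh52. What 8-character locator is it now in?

FB26sh41

Longitude extended square 5; −1 → 4.
Latitude extended square 2; −1 → 1.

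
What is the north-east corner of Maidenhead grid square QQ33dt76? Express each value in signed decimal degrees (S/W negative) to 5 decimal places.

73.82083, 146.31667

Field Q=16, Q=16: +16·20° lon, +16·10° lat → SW at lon 140°, lat 70°.
Square 3, 3: +3·2° lon, +3·1° lat → SW at lon 146°, lat 73°.
Subsquare d=3, t=19: +3·0.0833333° lon, +19·0.0416667° lat → SW at lon 146.25°, lat 73.7917°.
Extended square 7, 6: +7·0.00833333° lon, +6·0.00416667° lat → SW at lon 146.308°, lat 73.8167°.
Cell spans 0.00833333° lon × 0.00416667° lat. NE corner is SW corner plus one full cell.
latitude 73.82083, longitude 146.31667.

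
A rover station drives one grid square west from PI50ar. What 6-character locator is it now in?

Longitude subsquare a = 0; −1 → -1, wraps to 23 = x, carry into square.
Longitude square 5; −1 → 4.
The latitude characters are unchanged.

PI40xr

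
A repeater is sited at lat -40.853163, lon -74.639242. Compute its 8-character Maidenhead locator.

FE29qd35

Add 180° to longitude and 90° to latitude: 105.36076, 49.14684.
Field: lon ⌊105.36076/20⌋ = 5 → F; lat ⌊49.14684/10⌋ = 4 → E.
Square: lon ⌊5.36076/2⌋ = 2; lat ⌊9.14684/1⌋ = 9.
Subsquare: lon ⌊1.36076/0.0833333⌋ = 16 → q; lat ⌊0.14684/0.0416667⌋ = 3 → d.
Extended square: lon ⌊0.02742/0.00833333⌋ = 3; lat ⌊0.02184/0.00416667⌋ = 5.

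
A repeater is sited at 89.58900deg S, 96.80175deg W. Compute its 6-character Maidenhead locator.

Offset from 180°W / 90°S: lon 83.1983°, lat 0.4110°.
Field (20°×10°, letters A–R): lon ⌊83.1983/20⌋ = 4 → E; lat ⌊0.4110/10⌋ = 0 → A.
Square (2°×1°, digits 0–9): lon ⌊3.1983/2⌋ = 1; lat ⌊0.4110/1⌋ = 0.
Subsquare (5′×2.5′, letters a–x): lon ⌊1.1983/0.0833333⌋ = 14 → o; lat ⌊0.4110/0.0416667⌋ = 9 → j.

EA10oj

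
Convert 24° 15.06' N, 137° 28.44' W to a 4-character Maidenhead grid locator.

CL14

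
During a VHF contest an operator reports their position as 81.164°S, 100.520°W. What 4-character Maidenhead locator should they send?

DA98

Add 180° to longitude and 90° to latitude: 79.48, 8.84.
Field: 79.48/20 → 3 → D, 8.84/10 → 0 → A; chars DA.
Square: 19.48/2 → 9, 8.84/1 → 8; chars 98.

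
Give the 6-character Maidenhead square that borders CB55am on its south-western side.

CB45xl

Longitude subsquare a = 0; −1 → -1, wraps to 23 = x, carry into square.
Longitude square 5; −1 → 4.
Latitude subsquare m = 12; −1 → 11 = l.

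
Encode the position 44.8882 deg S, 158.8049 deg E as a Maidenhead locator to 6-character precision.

QE95jc

Offset from 180°W / 90°S: lon 338.8049°, lat 45.1118°.
Field (20°×10°, letters A–R): lon ⌊338.8049/20⌋ = 16 → Q; lat ⌊45.1118/10⌋ = 4 → E.
Square (2°×1°, digits 0–9): lon ⌊18.8049/2⌋ = 9; lat ⌊5.1118/1⌋ = 5.
Subsquare (5′×2.5′, letters a–x): lon ⌊0.8049/0.0833333⌋ = 9 → j; lat ⌊0.1118/0.0416667⌋ = 2 → c.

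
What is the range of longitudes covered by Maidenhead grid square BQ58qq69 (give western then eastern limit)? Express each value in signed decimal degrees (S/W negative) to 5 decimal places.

-148.61667, -148.60833

Field B=1, Q=16: +1·20° lon, +16·10° lat → SW at lon -160°, lat 70°.
Square 5, 8: +5·2° lon, +8·1° lat → SW at lon -150°, lat 78°.
Subsquare q=16, q=16: +16·0.0833333° lon, +16·0.0416667° lat → SW at lon -148.667°, lat 78.6667°.
Extended square 6, 9: +6·0.00833333° lon, +9·0.00416667° lat → SW at lon -148.617°, lat 78.7042°.
Cell spans 0.00833333° lon × 0.00416667° lat.
west -148.61667, east -148.60833.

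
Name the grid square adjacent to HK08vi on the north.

Latitude subsquare i = 8; +1 → 9 = j.
The longitude characters are unchanged.

HK08vj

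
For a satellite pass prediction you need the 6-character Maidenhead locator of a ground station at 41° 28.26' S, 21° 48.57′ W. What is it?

HE98cm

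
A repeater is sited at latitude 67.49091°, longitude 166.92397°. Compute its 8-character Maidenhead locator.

Add 180° to longitude and 90° to latitude: 346.92397, 157.49091.
Field: lon ⌊346.92397/20⌋ = 17 → R; lat ⌊157.49091/10⌋ = 15 → P.
Square: lon ⌊6.92397/2⌋ = 3; lat ⌊7.49091/1⌋ = 7.
Subsquare: lon ⌊0.92397/0.0833333⌋ = 11 → l; lat ⌊0.49091/0.0416667⌋ = 11 → l.
Extended square: lon ⌊0.00730/0.00833333⌋ = 0; lat ⌊0.03258/0.00416667⌋ = 7.

RP37ll07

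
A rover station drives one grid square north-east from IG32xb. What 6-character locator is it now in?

IG42ac

Longitude subsquare x = 23; +1 → 24, wraps to 0 = a, carry into square.
Longitude square 3; +1 → 4.
Latitude subsquare b = 1; +1 → 2 = c.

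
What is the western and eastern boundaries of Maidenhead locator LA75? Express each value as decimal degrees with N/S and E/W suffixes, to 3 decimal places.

54.000° E, 56.000° E

Field L=11, A=0: +11·20° lon, +0·10° lat → SW at lon 40°, lat -90°.
Square 7, 5: +7·2° lon, +5·1° lat → SW at lon 54°, lat -85°.
Cell spans 2° lon × 1° lat.
west 54.000° E, east 56.000° E.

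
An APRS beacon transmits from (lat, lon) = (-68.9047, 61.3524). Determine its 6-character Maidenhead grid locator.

MC01qc

Shift to the Maidenhead origin (180°W, 90°S): lon 241.3524, lat 21.0953.
Field (20°×10°, letters A–R): 241.3524/20 → 12 → M, 21.0953/10 → 2 → C; chars MC.
Square (2°×1°, digits 0–9): 1.3524/2 → 0, 1.0953/1 → 1; chars 01.
Subsquare (5′×2.5′, letters a–x): 1.3524/0.0833333 → 16 → q, 0.0953/0.0416667 → 2 → c; chars qc.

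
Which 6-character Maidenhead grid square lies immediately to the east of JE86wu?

JE86xu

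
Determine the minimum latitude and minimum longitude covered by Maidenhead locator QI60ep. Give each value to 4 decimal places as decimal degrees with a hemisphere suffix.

Field Q=16, I=8: +16·20° lon, +8·10° lat → SW at lon 140°, lat -10°.
Square 6, 0: +6·2° lon, +0·1° lat → SW at lon 152°, lat -10°.
Subsquare e=4, p=15: +4·0.0833333° lon, +15·0.0416667° lat → SW at lon 152.333°, lat -9.375°.
latitude 9.3750° S, longitude 152.3333° E.

9.3750° S, 152.3333° E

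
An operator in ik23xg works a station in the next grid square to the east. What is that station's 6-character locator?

Longitude subsquare x = 23; +1 → 24, wraps to 0 = a, carry into square.
Longitude square 2; +1 → 3.
The latitude characters are unchanged.

IK33ag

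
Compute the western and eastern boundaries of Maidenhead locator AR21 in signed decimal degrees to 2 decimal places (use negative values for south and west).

Field A=0, R=17: +0·20° lon, +17·10° lat → SW at lon -180°, lat 80°.
Square 2, 1: +2·2° lon, +1·1° lat → SW at lon -176°, lat 81°.
Cell spans 2° lon × 1° lat.
west -176.00, east -174.00.

-176.00, -174.00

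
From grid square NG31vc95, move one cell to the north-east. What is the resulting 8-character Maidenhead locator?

NG31wc06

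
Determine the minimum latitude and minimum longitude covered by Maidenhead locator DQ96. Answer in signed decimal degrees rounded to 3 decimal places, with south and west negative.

Field D=3, Q=16: +3·20° lon, +16·10° lat → SW at lon -120°, lat 70°.
Square 9, 6: +9·2° lon, +6·1° lat → SW at lon -102°, lat 76°.
latitude 76.000, longitude -102.000.

76.000, -102.000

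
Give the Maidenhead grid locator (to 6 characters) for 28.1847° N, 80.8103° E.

Shift to the Maidenhead origin (180°W, 90°S): lon 260.8103, lat 118.1847.
Field: 260.8103/20 → 13 → N, 118.1847/10 → 11 → L; chars NL.
Square: 0.8103/2 → 0, 8.1847/1 → 8; chars 08.
Subsquare: 0.8103/0.0833333 → 9 → j, 0.1847/0.0416667 → 4 → e; chars je.

NL08je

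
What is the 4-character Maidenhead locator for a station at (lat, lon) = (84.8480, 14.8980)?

Add 180° to longitude and 90° to latitude: 194.90, 174.85.
Field: lon ⌊194.90/20⌋ = 9 → J; lat ⌊174.85/10⌋ = 17 → R.
Square: lon ⌊14.90/2⌋ = 7; lat ⌊4.85/1⌋ = 4.

JR74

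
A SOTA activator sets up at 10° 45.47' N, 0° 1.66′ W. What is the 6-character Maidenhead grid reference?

Add 180° to longitude and 90° to latitude: 179.9723, 100.7578.
Field: 179.9723/20 → 8 → I, 100.7578/10 → 10 → K; chars IK.
Square: 19.9723/2 → 9, 0.7578/1 → 0; chars 90.
Subsquare: 1.9723/0.0833333 → 23 → x, 0.7578/0.0416667 → 18 → s; chars xs.

IK90xs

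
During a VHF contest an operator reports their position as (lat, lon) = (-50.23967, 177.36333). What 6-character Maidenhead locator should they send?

Shift to the Maidenhead origin (180°W, 90°S): lon 357.3633, lat 39.7603.
Field: 357.3633/20 → 17 → R, 39.7603/10 → 3 → D; chars RD.
Square: 17.3633/2 → 8, 9.7603/1 → 9; chars 89.
Subsquare: 1.3633/0.0833333 → 16 → q, 0.7603/0.0416667 → 18 → s; chars qs.

RD89qs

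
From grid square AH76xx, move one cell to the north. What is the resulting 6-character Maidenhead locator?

Latitude subsquare x = 23; +1 → 24, wraps to 0 = a, carry into square.
Latitude square 6; +1 → 7.
The longitude characters are unchanged.

AH77xa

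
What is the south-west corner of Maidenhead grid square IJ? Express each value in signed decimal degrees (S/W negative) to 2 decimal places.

0.00, -20.00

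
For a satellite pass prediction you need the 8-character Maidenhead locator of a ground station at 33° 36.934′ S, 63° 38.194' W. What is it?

FF86ej32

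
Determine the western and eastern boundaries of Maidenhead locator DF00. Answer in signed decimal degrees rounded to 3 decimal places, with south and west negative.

-120.000, -118.000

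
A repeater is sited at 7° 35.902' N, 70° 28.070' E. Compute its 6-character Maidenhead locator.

Shift to the Maidenhead origin (180°W, 90°S): lon 250.4678, lat 97.5984.
Field (20°×10°, letters A–R): lon ⌊250.4678/20⌋ = 12 → M; lat ⌊97.5984/10⌋ = 9 → J.
Square (2°×1°, digits 0–9): lon ⌊10.4678/2⌋ = 5; lat ⌊7.5984/1⌋ = 7.
Subsquare (5′×2.5′, letters a–x): lon ⌊0.4678/0.0833333⌋ = 5 → f; lat ⌊0.5984/0.0416667⌋ = 14 → o.

MJ57fo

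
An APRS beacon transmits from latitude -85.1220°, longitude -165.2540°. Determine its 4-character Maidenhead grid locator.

AA74

Shift to the Maidenhead origin (180°W, 90°S): lon 14.75, lat 4.88.
Field (20°×10°, letters A–R): 14.75/20 → 0 → A, 4.88/10 → 0 → A; chars AA.
Square (2°×1°, digits 0–9): 14.75/2 → 7, 4.88/1 → 4; chars 74.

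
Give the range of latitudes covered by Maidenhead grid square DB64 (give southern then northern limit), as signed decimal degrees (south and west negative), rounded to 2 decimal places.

-76.00, -75.00

Field D=3, B=1: +3·20° lon, +1·10° lat → SW at lon -120°, lat -80°.
Square 6, 4: +6·2° lon, +4·1° lat → SW at lon -108°, lat -76°.
Cell spans 2° lon × 1° lat.
south -76.00, north -75.00.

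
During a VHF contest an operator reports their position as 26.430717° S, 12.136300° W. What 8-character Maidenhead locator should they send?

IG33wn36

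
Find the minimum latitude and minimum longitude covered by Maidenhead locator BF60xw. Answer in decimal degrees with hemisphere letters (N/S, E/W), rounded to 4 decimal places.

39.0833° S, 146.0833° W

Field B=1, F=5: +1·20° lon, +5·10° lat → SW at lon -160°, lat -40°.
Square 6, 0: +6·2° lon, +0·1° lat → SW at lon -148°, lat -40°.
Subsquare x=23, w=22: +23·0.0833333° lon, +22·0.0416667° lat → SW at lon -146.083°, lat -39.0833°.
latitude 39.0833° S, longitude 146.0833° W.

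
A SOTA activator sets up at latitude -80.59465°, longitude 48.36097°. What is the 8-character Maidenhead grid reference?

Shift to the Maidenhead origin (180°W, 90°S): lon 228.36097, lat 9.40535.
Field (20°×10°, letters A–R): lon ⌊228.36097/20⌋ = 11 → L; lat ⌊9.40535/10⌋ = 0 → A.
Square (2°×1°, digits 0–9): lon ⌊8.36097/2⌋ = 4; lat ⌊9.40535/1⌋ = 9.
Subsquare (5′×2.5′, letters a–x): lon ⌊0.36097/0.0833333⌋ = 4 → e; lat ⌊0.40535/0.0416667⌋ = 9 → j.
Extended square (30″×15″, digits 0–9): lon ⌊0.02764/0.00833333⌋ = 3; lat ⌊0.03035/0.00416667⌋ = 7.

LA49ej37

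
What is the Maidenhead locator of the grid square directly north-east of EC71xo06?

EC71xo17

Longitude extended square 0; +1 → 1.
Latitude extended square 6; +1 → 7.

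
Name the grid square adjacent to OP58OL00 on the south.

Latitude extended square 0; −1 → -1, wraps to 9, carry into subsquare.
Latitude subsquare l = 11; −1 → 10 = k.
The longitude characters are unchanged.

OP58ok09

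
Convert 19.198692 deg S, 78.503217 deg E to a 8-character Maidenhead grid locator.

MH90gt02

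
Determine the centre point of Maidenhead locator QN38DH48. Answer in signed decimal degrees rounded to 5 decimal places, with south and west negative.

Field Q=16, N=13: +16·20° lon, +13·10° lat → SW at lon 140°, lat 40°.
Square 3, 8: +3·2° lon, +8·1° lat → SW at lon 146°, lat 48°.
Subsquare d=3, h=7: +3·0.0833333° lon, +7·0.0416667° lat → SW at lon 146.25°, lat 48.2917°.
Extended square 4, 8: +4·0.00833333° lon, +8·0.00416667° lat → SW at lon 146.283°, lat 48.325°.
Cell spans 0.00833333° lon × 0.00416667° lat. Centre is SW corner plus half of each.
latitude 48.32708, longitude 146.28750.

48.32708, 146.28750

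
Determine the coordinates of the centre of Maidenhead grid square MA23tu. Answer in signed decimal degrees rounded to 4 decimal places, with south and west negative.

-86.1458, 65.6250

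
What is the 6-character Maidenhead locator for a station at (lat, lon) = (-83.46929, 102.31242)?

OA16dm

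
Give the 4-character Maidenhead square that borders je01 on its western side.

Longitude square 0; −1 → -1, wraps to 9, carry into field.
Longitude field J = 9; −1 → 8 = I.
The latitude characters are unchanged.

IE91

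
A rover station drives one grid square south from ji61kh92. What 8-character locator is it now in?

JI61kh91

Latitude extended square 2; −1 → 1.
The longitude characters are unchanged.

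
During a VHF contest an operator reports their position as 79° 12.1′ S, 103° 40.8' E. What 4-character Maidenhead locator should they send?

OB10

Shift to the Maidenhead origin (180°W, 90°S): lon 283.68, lat 10.80.
Field (20°×10°, letters A–R): 283.68/20 → 14 → O, 10.80/10 → 1 → B; chars OB.
Square (2°×1°, digits 0–9): 3.68/2 → 1, 0.80/1 → 0; chars 10.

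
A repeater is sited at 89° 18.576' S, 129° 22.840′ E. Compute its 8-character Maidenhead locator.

PA40qq55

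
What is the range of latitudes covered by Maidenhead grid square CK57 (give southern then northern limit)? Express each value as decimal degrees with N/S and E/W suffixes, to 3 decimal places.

17.000° N, 18.000° N

Field C=2, K=10: +2·20° lon, +10·10° lat → SW at lon -140°, lat 10°.
Square 5, 7: +5·2° lon, +7·1° lat → SW at lon -130°, lat 17°.
Cell spans 2° lon × 1° lat.
south 17.000° N, north 18.000° N.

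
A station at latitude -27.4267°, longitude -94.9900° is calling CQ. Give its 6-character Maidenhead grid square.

EG22mn

Add 180° to longitude and 90° to latitude: 85.0100, 62.5733.
Field: lon ⌊85.0100/20⌋ = 4 → E; lat ⌊62.5733/10⌋ = 6 → G.
Square: lon ⌊5.0100/2⌋ = 2; lat ⌊2.5733/1⌋ = 2.
Subsquare: lon ⌊1.0100/0.0833333⌋ = 12 → m; lat ⌊0.5733/0.0416667⌋ = 13 → n.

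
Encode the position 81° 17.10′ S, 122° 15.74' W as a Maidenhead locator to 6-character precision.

CA88ur

Shift to the Maidenhead origin (180°W, 90°S): lon 57.7377, lat 8.7150.
Field: lon ⌊57.7377/20⌋ = 2 → C; lat ⌊8.7150/10⌋ = 0 → A.
Square: lon ⌊17.7377/2⌋ = 8; lat ⌊8.7150/1⌋ = 8.
Subsquare: lon ⌊1.7377/0.0833333⌋ = 20 → u; lat ⌊0.7150/0.0416667⌋ = 17 → r.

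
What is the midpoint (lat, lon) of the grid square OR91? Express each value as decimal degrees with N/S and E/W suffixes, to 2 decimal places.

81.50° N, 119.00° E

Field O=14, R=17: +14·20° lon, +17·10° lat → SW at lon 100°, lat 80°.
Square 9, 1: +9·2° lon, +1·1° lat → SW at lon 118°, lat 81°.
Cell spans 2° lon × 1° lat. Centre is SW corner plus half of each.
latitude 81.50° N, longitude 119.00° E.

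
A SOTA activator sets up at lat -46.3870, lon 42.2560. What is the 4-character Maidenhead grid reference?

Offset from 180°W / 90°S: lon 222.26°, lat 43.61°.
Field: 222.26/20 → 11 → L, 43.61/10 → 4 → E; chars LE.
Square: 2.26/2 → 1, 3.61/1 → 3; chars 13.

LE13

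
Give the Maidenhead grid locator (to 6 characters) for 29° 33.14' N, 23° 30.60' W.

HL89fn

Shift to the Maidenhead origin (180°W, 90°S): lon 156.4900, lat 119.5523.
Field: lon ⌊156.4900/20⌋ = 7 → H; lat ⌊119.5523/10⌋ = 11 → L.
Square: lon ⌊16.4900/2⌋ = 8; lat ⌊9.5523/1⌋ = 9.
Subsquare: lon ⌊0.4900/0.0833333⌋ = 5 → f; lat ⌊0.5523/0.0416667⌋ = 13 → n.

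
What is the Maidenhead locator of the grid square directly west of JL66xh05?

JL66wh95

Longitude extended square 0; −1 → -1, wraps to 9, carry into subsquare.
Longitude subsquare x = 23; −1 → 22 = w.
The latitude characters are unchanged.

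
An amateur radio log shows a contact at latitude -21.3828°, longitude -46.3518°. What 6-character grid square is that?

Add 180° to longitude and 90° to latitude: 133.6482, 68.6172.
Field: 133.6482/20 → 6 → G, 68.6172/10 → 6 → G; chars GG.
Square: 13.6482/2 → 6, 8.6172/1 → 8; chars 68.
Subsquare: 1.6482/0.0833333 → 19 → t, 0.6172/0.0416667 → 14 → o; chars to.

GG68to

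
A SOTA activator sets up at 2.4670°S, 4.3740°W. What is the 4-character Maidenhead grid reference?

Shift to the Maidenhead origin (180°W, 90°S): lon 175.63, lat 87.53.
Field (20°×10°, letters A–R): 175.63/20 → 8 → I, 87.53/10 → 8 → I; chars II.
Square (2°×1°, digits 0–9): 15.63/2 → 7, 7.53/1 → 7; chars 77.

II77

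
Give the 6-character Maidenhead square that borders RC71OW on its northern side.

RC71ox

Latitude subsquare w = 22; +1 → 23 = x.
The longitude characters are unchanged.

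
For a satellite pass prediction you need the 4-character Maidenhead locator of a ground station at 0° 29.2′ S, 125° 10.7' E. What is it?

PI29

Offset from 180°W / 90°S: lon 305.18°, lat 89.51°.
Field: lon ⌊305.18/20⌋ = 15 → P; lat ⌊89.51/10⌋ = 8 → I.
Square: lon ⌊5.18/2⌋ = 2; lat ⌊9.51/1⌋ = 9.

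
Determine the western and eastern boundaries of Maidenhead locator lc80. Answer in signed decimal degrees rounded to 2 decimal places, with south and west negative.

56.00, 58.00

Field L=11, C=2: +11·20° lon, +2·10° lat → SW at lon 40°, lat -70°.
Square 8, 0: +8·2° lon, +0·1° lat → SW at lon 56°, lat -70°.
Cell spans 2° lon × 1° lat.
west 56.00, east 58.00.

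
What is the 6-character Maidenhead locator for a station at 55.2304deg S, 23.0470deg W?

Offset from 180°W / 90°S: lon 156.9530°, lat 34.7696°.
Field: 156.9530/20 → 7 → H, 34.7696/10 → 3 → D; chars HD.
Square: 16.9530/2 → 8, 4.7696/1 → 4; chars 84.
Subsquare: 0.9530/0.0833333 → 11 → l, 0.7696/0.0416667 → 18 → s; chars ls.

HD84ls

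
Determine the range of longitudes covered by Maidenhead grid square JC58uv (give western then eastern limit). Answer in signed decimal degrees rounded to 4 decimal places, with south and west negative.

Field J=9, C=2: +9·20° lon, +2·10° lat → SW at lon 0°, lat -70°.
Square 5, 8: +5·2° lon, +8·1° lat → SW at lon 10°, lat -62°.
Subsquare u=20, v=21: +20·0.0833333° lon, +21·0.0416667° lat → SW at lon 11.6667°, lat -61.125°.
Cell spans 0.0833333° lon × 0.0416667° lat.
west 11.6667, east 11.7500.

11.6667, 11.7500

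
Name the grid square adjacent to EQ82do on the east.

EQ82eo

Longitude subsquare d = 3; +1 → 4 = e.
The latitude characters are unchanged.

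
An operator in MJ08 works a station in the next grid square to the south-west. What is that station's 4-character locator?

Longitude square 0; −1 → -1, wraps to 9, carry into field.
Longitude field M = 12; −1 → 11 = L.
Latitude square 8; −1 → 7.

LJ97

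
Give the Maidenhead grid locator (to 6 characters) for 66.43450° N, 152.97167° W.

Offset from 180°W / 90°S: lon 27.0283°, lat 156.4345°.
Field (20°×10°, letters A–R): lon ⌊27.0283/20⌋ = 1 → B; lat ⌊156.4345/10⌋ = 15 → P.
Square (2°×1°, digits 0–9): lon ⌊7.0283/2⌋ = 3; lat ⌊6.4345/1⌋ = 6.
Subsquare (5′×2.5′, letters a–x): lon ⌊1.0283/0.0833333⌋ = 12 → m; lat ⌊0.4345/0.0416667⌋ = 10 → k.

BP36mk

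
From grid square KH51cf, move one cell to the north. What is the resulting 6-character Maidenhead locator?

KH51cg

Latitude subsquare f = 5; +1 → 6 = g.
The longitude characters are unchanged.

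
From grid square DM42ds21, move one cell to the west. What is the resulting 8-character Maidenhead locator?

Longitude extended square 2; −1 → 1.
The latitude characters are unchanged.

DM42ds11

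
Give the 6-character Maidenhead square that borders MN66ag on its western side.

Longitude subsquare a = 0; −1 → -1, wraps to 23 = x, carry into square.
Longitude square 6; −1 → 5.
The latitude characters are unchanged.

MN56xg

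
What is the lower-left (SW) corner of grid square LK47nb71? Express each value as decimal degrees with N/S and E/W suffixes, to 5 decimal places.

17.04583° N, 49.14167° E

Field L=11, K=10: +11·20° lon, +10·10° lat → SW at lon 40°, lat 10°.
Square 4, 7: +4·2° lon, +7·1° lat → SW at lon 48°, lat 17°.
Subsquare n=13, b=1: +13·0.0833333° lon, +1·0.0416667° lat → SW at lon 49.0833°, lat 17.0417°.
Extended square 7, 1: +7·0.00833333° lon, +1·0.00416667° lat → SW at lon 49.1417°, lat 17.0458°.
latitude 17.04583° N, longitude 49.14167° E.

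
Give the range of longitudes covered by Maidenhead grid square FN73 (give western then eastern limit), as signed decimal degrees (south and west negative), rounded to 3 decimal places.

-66.000, -64.000

Field F=5, N=13: +5·20° lon, +13·10° lat → SW at lon -80°, lat 40°.
Square 7, 3: +7·2° lon, +3·1° lat → SW at lon -66°, lat 43°.
Cell spans 2° lon × 1° lat.
west -66.000, east -64.000.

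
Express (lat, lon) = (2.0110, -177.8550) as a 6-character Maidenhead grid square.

AJ12ba

Offset from 180°W / 90°S: lon 2.1450°, lat 92.0110°.
Field (20°×10°, letters A–R): 2.1450/20 → 0 → A, 92.0110/10 → 9 → J; chars AJ.
Square (2°×1°, digits 0–9): 2.1450/2 → 1, 2.0110/1 → 2; chars 12.
Subsquare (5′×2.5′, letters a–x): 0.1450/0.0833333 → 1 → b, 0.0110/0.0416667 → 0 → a; chars ba.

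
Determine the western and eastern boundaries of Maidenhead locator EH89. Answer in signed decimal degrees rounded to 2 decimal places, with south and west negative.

Field E=4, H=7: +4·20° lon, +7·10° lat → SW at lon -100°, lat -20°.
Square 8, 9: +8·2° lon, +9·1° lat → SW at lon -84°, lat -11°.
Cell spans 2° lon × 1° lat.
west -84.00, east -82.00.

-84.00, -82.00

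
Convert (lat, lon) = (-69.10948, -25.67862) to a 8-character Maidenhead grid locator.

HC70dv83

Shift to the Maidenhead origin (180°W, 90°S): lon 154.32138, lat 20.89052.
Field (20°×10°, letters A–R): lon ⌊154.32138/20⌋ = 7 → H; lat ⌊20.89052/10⌋ = 2 → C.
Square (2°×1°, digits 0–9): lon ⌊14.32138/2⌋ = 7; lat ⌊0.89052/1⌋ = 0.
Subsquare (5′×2.5′, letters a–x): lon ⌊0.32138/0.0833333⌋ = 3 → d; lat ⌊0.89052/0.0416667⌋ = 21 → v.
Extended square (30″×15″, digits 0–9): lon ⌊0.07138/0.00833333⌋ = 8; lat ⌊0.01552/0.00416667⌋ = 3.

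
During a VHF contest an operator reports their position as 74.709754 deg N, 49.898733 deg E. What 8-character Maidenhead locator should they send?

Shift to the Maidenhead origin (180°W, 90°S): lon 229.89873, lat 164.70975.
Field (20°×10°, letters A–R): lon ⌊229.89873/20⌋ = 11 → L; lat ⌊164.70975/10⌋ = 16 → Q.
Square (2°×1°, digits 0–9): lon ⌊9.89873/2⌋ = 4; lat ⌊4.70975/1⌋ = 4.
Subsquare (5′×2.5′, letters a–x): lon ⌊1.89873/0.0833333⌋ = 22 → w; lat ⌊0.70975/0.0416667⌋ = 17 → r.
Extended square (30″×15″, digits 0–9): lon ⌊0.06540/0.00833333⌋ = 7; lat ⌊0.00142/0.00416667⌋ = 0.

LQ44wr70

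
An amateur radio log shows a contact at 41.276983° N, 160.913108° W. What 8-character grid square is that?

Shift to the Maidenhead origin (180°W, 90°S): lon 19.08689, lat 131.27698.
Field: lon ⌊19.08689/20⌋ = 0 → A; lat ⌊131.27698/10⌋ = 13 → N.
Square: lon ⌊19.08689/2⌋ = 9; lat ⌊1.27698/1⌋ = 1.
Subsquare: lon ⌊1.08689/0.0833333⌋ = 13 → n; lat ⌊0.27698/0.0416667⌋ = 6 → g.
Extended square: lon ⌊0.00356/0.00833333⌋ = 0; lat ⌊0.02698/0.00416667⌋ = 6.

AN91ng06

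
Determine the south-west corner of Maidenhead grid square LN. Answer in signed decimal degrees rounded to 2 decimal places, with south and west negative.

Field L=11, N=13: +11·20° lon, +13·10° lat → SW at lon 40°, lat 40°.
latitude 40.00, longitude 40.00.

40.00, 40.00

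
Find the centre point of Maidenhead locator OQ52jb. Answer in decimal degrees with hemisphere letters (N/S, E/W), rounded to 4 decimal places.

72.0625° N, 110.7917° E

Field O=14, Q=16: +14·20° lon, +16·10° lat → SW at lon 100°, lat 70°.
Square 5, 2: +5·2° lon, +2·1° lat → SW at lon 110°, lat 72°.
Subsquare j=9, b=1: +9·0.0833333° lon, +1·0.0416667° lat → SW at lon 110.75°, lat 72.0417°.
Cell spans 0.0833333° lon × 0.0416667° lat. Centre is SW corner plus half of each.
latitude 72.0625° N, longitude 110.7917° E.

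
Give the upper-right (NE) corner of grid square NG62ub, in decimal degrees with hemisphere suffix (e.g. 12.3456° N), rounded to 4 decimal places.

Field N=13, G=6: +13·20° lon, +6·10° lat → SW at lon 80°, lat -30°.
Square 6, 2: +6·2° lon, +2·1° lat → SW at lon 92°, lat -28°.
Subsquare u=20, b=1: +20·0.0833333° lon, +1·0.0416667° lat → SW at lon 93.6667°, lat -27.9583°.
Cell spans 0.0833333° lon × 0.0416667° lat. NE corner is SW corner plus one full cell.
latitude 27.9167° S, longitude 93.7500° E.

27.9167° S, 93.7500° E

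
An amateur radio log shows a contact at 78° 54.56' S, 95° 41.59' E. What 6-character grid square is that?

NB71uc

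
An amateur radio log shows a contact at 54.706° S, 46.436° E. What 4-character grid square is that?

LD35

Add 180° to longitude and 90° to latitude: 226.44, 35.29.
Field (20°×10°, letters A–R): lon ⌊226.44/20⌋ = 11 → L; lat ⌊35.29/10⌋ = 3 → D.
Square (2°×1°, digits 0–9): lon ⌊6.44/2⌋ = 3; lat ⌊5.29/1⌋ = 5.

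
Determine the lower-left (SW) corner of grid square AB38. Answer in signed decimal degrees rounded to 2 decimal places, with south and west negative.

-72.00, -174.00

Field A=0, B=1: +0·20° lon, +1·10° lat → SW at lon -180°, lat -80°.
Square 3, 8: +3·2° lon, +8·1° lat → SW at lon -174°, lat -72°.
latitude -72.00, longitude -174.00.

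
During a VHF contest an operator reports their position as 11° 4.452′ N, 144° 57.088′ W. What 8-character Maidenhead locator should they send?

BK71mb57

Shift to the Maidenhead origin (180°W, 90°S): lon 35.04853, lat 101.07420.
Field: lon ⌊35.04853/20⌋ = 1 → B; lat ⌊101.07420/10⌋ = 10 → K.
Square: lon ⌊15.04853/2⌋ = 7; lat ⌊1.07420/1⌋ = 1.
Subsquare: lon ⌊1.04853/0.0833333⌋ = 12 → m; lat ⌊0.07420/0.0416667⌋ = 1 → b.
Extended square: lon ⌊0.04853/0.00833333⌋ = 5; lat ⌊0.03253/0.00416667⌋ = 7.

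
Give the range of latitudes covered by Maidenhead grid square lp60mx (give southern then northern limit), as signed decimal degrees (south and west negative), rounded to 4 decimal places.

60.9583, 61.0000

Field L=11, P=15: +11·20° lon, +15·10° lat → SW at lon 40°, lat 60°.
Square 6, 0: +6·2° lon, +0·1° lat → SW at lon 52°, lat 60°.
Subsquare m=12, x=23: +12·0.0833333° lon, +23·0.0416667° lat → SW at lon 53°, lat 60.9583°.
Cell spans 0.0833333° lon × 0.0416667° lat.
south 60.9583, north 61.0000.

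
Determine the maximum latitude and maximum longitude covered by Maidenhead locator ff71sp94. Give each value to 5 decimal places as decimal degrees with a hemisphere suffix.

Field F=5, F=5: +5·20° lon, +5·10° lat → SW at lon -80°, lat -40°.
Square 7, 1: +7·2° lon, +1·1° lat → SW at lon -66°, lat -39°.
Subsquare s=18, p=15: +18·0.0833333° lon, +15·0.0416667° lat → SW at lon -64.5°, lat -38.375°.
Extended square 9, 4: +9·0.00833333° lon, +4·0.00416667° lat → SW at lon -64.425°, lat -38.3583°.
Cell spans 0.00833333° lon × 0.00416667° lat. NE corner is SW corner plus one full cell.
latitude 38.35417° S, longitude 64.41667° W.

38.35417° S, 64.41667° W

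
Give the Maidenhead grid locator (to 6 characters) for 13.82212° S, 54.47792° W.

Offset from 180°W / 90°S: lon 125.5221°, lat 76.1779°.
Field (20°×10°, letters A–R): 125.5221/20 → 6 → G, 76.1779/10 → 7 → H; chars GH.
Square (2°×1°, digits 0–9): 5.5221/2 → 2, 6.1779/1 → 6; chars 26.
Subsquare (5′×2.5′, letters a–x): 1.5221/0.0833333 → 18 → s, 0.1779/0.0416667 → 4 → e; chars se.

GH26se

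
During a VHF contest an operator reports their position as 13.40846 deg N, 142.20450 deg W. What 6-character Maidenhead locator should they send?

BK83vj

Add 180° to longitude and 90° to latitude: 37.7955, 103.4085.
Field (20°×10°, letters A–R): lon ⌊37.7955/20⌋ = 1 → B; lat ⌊103.4085/10⌋ = 10 → K.
Square (2°×1°, digits 0–9): lon ⌊17.7955/2⌋ = 8; lat ⌊3.4085/1⌋ = 3.
Subsquare (5′×2.5′, letters a–x): lon ⌊1.7955/0.0833333⌋ = 21 → v; lat ⌊0.4085/0.0416667⌋ = 9 → j.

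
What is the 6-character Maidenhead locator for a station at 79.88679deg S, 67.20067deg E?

MB30oc

Offset from 180°W / 90°S: lon 247.2007°, lat 10.1132°.
Field: 247.2007/20 → 12 → M, 10.1132/10 → 1 → B; chars MB.
Square: 7.2007/2 → 3, 0.1132/1 → 0; chars 30.
Subsquare: 1.2007/0.0833333 → 14 → o, 0.1132/0.0416667 → 2 → c; chars oc.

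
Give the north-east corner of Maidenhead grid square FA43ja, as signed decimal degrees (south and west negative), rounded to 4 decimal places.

-86.9583, -71.1667

Field F=5, A=0: +5·20° lon, +0·10° lat → SW at lon -80°, lat -90°.
Square 4, 3: +4·2° lon, +3·1° lat → SW at lon -72°, lat -87°.
Subsquare j=9, a=0: +9·0.0833333° lon, +0·0.0416667° lat → SW at lon -71.25°, lat -87°.
Cell spans 0.0833333° lon × 0.0416667° lat. NE corner is SW corner plus one full cell.
latitude -86.9583, longitude -71.1667.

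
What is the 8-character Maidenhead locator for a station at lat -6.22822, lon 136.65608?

PI83hs85

Add 180° to longitude and 90° to latitude: 316.65608, 83.77178.
Field (20°×10°, letters A–R): 316.65608/20 → 15 → P, 83.77178/10 → 8 → I; chars PI.
Square (2°×1°, digits 0–9): 16.65608/2 → 8, 3.77178/1 → 3; chars 83.
Subsquare (5′×2.5′, letters a–x): 0.65608/0.0833333 → 7 → h, 0.77178/0.0416667 → 18 → s; chars hs.
Extended square (30″×15″, digits 0–9): 0.07275/0.00833333 → 8, 0.02178/0.00416667 → 5; chars 85.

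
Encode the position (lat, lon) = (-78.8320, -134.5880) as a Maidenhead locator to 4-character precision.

Offset from 180°W / 90°S: lon 45.41°, lat 11.17°.
Field: 45.41/20 → 2 → C, 11.17/10 → 1 → B; chars CB.
Square: 5.41/2 → 2, 1.17/1 → 1; chars 21.

CB21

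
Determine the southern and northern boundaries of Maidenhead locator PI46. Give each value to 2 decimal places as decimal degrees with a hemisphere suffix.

Field P=15, I=8: +15·20° lon, +8·10° lat → SW at lon 120°, lat -10°.
Square 4, 6: +4·2° lon, +6·1° lat → SW at lon 128°, lat -4°.
Cell spans 2° lon × 1° lat.
south 4.00° S, north 3.00° S.

4.00° S, 3.00° S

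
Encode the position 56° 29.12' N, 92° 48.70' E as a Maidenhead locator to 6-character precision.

Offset from 180°W / 90°S: lon 272.8117°, lat 146.4853°.
Field: 272.8117/20 → 13 → N, 146.4853/10 → 14 → O; chars NO.
Square: 12.8117/2 → 6, 6.4853/1 → 6; chars 66.
Subsquare: 0.8117/0.0833333 → 9 → j, 0.4853/0.0416667 → 11 → l; chars jl.

NO66jl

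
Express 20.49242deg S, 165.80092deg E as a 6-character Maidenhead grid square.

Offset from 180°W / 90°S: lon 345.8009°, lat 69.5076°.
Field (20°×10°, letters A–R): lon ⌊345.8009/20⌋ = 17 → R; lat ⌊69.5076/10⌋ = 6 → G.
Square (2°×1°, digits 0–9): lon ⌊5.8009/2⌋ = 2; lat ⌊9.5076/1⌋ = 9.
Subsquare (5′×2.5′, letters a–x): lon ⌊1.8009/0.0833333⌋ = 21 → v; lat ⌊0.5076/0.0416667⌋ = 12 → m.

RG29vm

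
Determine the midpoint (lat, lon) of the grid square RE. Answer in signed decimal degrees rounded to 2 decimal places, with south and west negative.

Field R=17, E=4: +17·20° lon, +4·10° lat → SW at lon 160°, lat -50°.
Cell spans 20° lon × 10° lat. Centre is SW corner plus half of each.
latitude -45.00, longitude 170.00.

-45.00, 170.00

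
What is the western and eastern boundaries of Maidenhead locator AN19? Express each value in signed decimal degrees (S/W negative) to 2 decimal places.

Field A=0, N=13: +0·20° lon, +13·10° lat → SW at lon -180°, lat 40°.
Square 1, 9: +1·2° lon, +9·1° lat → SW at lon -178°, lat 49°.
Cell spans 2° lon × 1° lat.
west -178.00, east -176.00.

-178.00, -176.00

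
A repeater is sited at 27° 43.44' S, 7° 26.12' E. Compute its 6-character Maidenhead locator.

Offset from 180°W / 90°S: lon 187.4353°, lat 62.2760°.
Field: 187.4353/20 → 9 → J, 62.2760/10 → 6 → G; chars JG.
Square: 7.4353/2 → 3, 2.2760/1 → 2; chars 32.
Subsquare: 1.4353/0.0833333 → 17 → r, 0.2760/0.0416667 → 6 → g; chars rg.

JG32rg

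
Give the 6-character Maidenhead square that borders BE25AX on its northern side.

BE26aa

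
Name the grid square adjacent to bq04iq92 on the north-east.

BQ04jq03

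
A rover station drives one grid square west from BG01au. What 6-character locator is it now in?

Longitude subsquare a = 0; −1 → -1, wraps to 23 = x, carry into square.
Longitude square 0; −1 → -1, wraps to 9, carry into field.
Longitude field B = 1; −1 → 0 = A.
The latitude characters are unchanged.

AG91xu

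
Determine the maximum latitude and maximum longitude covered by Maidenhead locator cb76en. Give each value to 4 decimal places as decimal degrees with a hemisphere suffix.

Field C=2, B=1: +2·20° lon, +1·10° lat → SW at lon -140°, lat -80°.
Square 7, 6: +7·2° lon, +6·1° lat → SW at lon -126°, lat -74°.
Subsquare e=4, n=13: +4·0.0833333° lon, +13·0.0416667° lat → SW at lon -125.667°, lat -73.4583°.
Cell spans 0.0833333° lon × 0.0416667° lat. NE corner is SW corner plus one full cell.
latitude 73.4167° S, longitude 125.5833° W.

73.4167° S, 125.5833° W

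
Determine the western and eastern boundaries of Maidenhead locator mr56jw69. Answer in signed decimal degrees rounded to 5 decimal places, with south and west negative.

70.80000, 70.80833

Field M=12, R=17: +12·20° lon, +17·10° lat → SW at lon 60°, lat 80°.
Square 5, 6: +5·2° lon, +6·1° lat → SW at lon 70°, lat 86°.
Subsquare j=9, w=22: +9·0.0833333° lon, +22·0.0416667° lat → SW at lon 70.75°, lat 86.9167°.
Extended square 6, 9: +6·0.00833333° lon, +9·0.00416667° lat → SW at lon 70.8°, lat 86.9542°.
Cell spans 0.00833333° lon × 0.00416667° lat.
west 70.80000, east 70.80833.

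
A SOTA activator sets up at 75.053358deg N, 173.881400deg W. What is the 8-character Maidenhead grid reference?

Offset from 180°W / 90°S: lon 6.11860°, lat 165.05336°.
Field: lon ⌊6.11860/20⌋ = 0 → A; lat ⌊165.05336/10⌋ = 16 → Q.
Square: lon ⌊6.11860/2⌋ = 3; lat ⌊5.05336/1⌋ = 5.
Subsquare: lon ⌊0.11860/0.0833333⌋ = 1 → b; lat ⌊0.05336/0.0416667⌋ = 1 → b.
Extended square: lon ⌊0.03527/0.00833333⌋ = 4; lat ⌊0.01169/0.00416667⌋ = 2.

AQ35bb42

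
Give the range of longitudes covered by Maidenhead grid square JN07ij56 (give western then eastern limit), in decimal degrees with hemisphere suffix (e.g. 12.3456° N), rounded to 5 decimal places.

0.70833° E, 0.71667° E

Field J=9, N=13: +9·20° lon, +13·10° lat → SW at lon 0°, lat 40°.
Square 0, 7: +0·2° lon, +7·1° lat → SW at lon 0°, lat 47°.
Subsquare i=8, j=9: +8·0.0833333° lon, +9·0.0416667° lat → SW at lon 0.666667°, lat 47.375°.
Extended square 5, 6: +5·0.00833333° lon, +6·0.00416667° lat → SW at lon 0.708333°, lat 47.4°.
Cell spans 0.00833333° lon × 0.00416667° lat.
west 0.70833° E, east 0.71667° E.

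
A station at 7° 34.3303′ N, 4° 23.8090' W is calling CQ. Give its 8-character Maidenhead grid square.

Add 180° to longitude and 90° to latitude: 175.60318, 97.57217.
Field: 175.60318/20 → 8 → I, 97.57217/10 → 9 → J; chars IJ.
Square: 15.60318/2 → 7, 7.57217/1 → 7; chars 77.
Subsquare: 1.60318/0.0833333 → 19 → t, 0.57217/0.0416667 → 13 → n; chars tn.
Extended square: 0.01985/0.00833333 → 2, 0.03050/0.00416667 → 7; chars 27.

IJ77tn27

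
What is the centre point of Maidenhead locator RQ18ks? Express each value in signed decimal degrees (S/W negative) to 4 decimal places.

78.7708, 162.8750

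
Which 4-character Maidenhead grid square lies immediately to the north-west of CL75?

Longitude square 7; −1 → 6.
Latitude square 5; +1 → 6.

CL66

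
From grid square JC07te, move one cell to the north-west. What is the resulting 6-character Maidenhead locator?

JC07sf

Longitude subsquare t = 19; −1 → 18 = s.
Latitude subsquare e = 4; +1 → 5 = f.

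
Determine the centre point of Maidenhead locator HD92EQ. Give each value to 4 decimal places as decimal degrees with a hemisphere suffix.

57.3125° S, 21.6250° W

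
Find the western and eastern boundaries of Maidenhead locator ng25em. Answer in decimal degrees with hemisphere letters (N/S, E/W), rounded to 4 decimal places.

84.3333° E, 84.4167° E

Field N=13, G=6: +13·20° lon, +6·10° lat → SW at lon 80°, lat -30°.
Square 2, 5: +2·2° lon, +5·1° lat → SW at lon 84°, lat -25°.
Subsquare e=4, m=12: +4·0.0833333° lon, +12·0.0416667° lat → SW at lon 84.3333°, lat -24.5°.
Cell spans 0.0833333° lon × 0.0416667° lat.
west 84.3333° E, east 84.4167° E.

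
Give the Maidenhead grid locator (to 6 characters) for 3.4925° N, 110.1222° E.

OJ53bl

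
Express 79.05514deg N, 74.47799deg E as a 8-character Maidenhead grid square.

Shift to the Maidenhead origin (180°W, 90°S): lon 254.47799, lat 169.05514.
Field: lon ⌊254.47799/20⌋ = 12 → M; lat ⌊169.05514/10⌋ = 16 → Q.
Square: lon ⌊14.47799/2⌋ = 7; lat ⌊9.05514/1⌋ = 9.
Subsquare: lon ⌊0.47799/0.0833333⌋ = 5 → f; lat ⌊0.05514/0.0416667⌋ = 1 → b.
Extended square: lon ⌊0.06132/0.00833333⌋ = 7; lat ⌊0.01347/0.00416667⌋ = 3.

MQ79fb73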